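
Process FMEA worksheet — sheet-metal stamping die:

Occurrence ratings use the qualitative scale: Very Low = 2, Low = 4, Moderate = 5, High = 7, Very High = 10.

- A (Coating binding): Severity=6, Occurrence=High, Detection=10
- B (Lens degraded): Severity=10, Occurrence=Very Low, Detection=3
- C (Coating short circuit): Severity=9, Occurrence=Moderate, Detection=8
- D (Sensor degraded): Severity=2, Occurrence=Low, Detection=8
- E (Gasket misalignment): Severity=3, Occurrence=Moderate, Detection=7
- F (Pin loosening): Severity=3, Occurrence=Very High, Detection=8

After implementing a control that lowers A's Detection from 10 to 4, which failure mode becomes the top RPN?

C

RPN = Severity × Occurrence × Detection:
  A: 6 × 7 × 10 = 420
  B: 10 × 2 × 3 = 60
  C: 9 × 5 × 8 = 360
  D: 2 × 4 × 8 = 64
  E: 3 × 5 × 7 = 105
  F: 3 × 10 × 8 = 240
After action: A → 6 × 7 × 4 = 168.
Revised RPNs: C=360, F=240, A=168, E=105, D=64, B=60.
Highest is now C (360).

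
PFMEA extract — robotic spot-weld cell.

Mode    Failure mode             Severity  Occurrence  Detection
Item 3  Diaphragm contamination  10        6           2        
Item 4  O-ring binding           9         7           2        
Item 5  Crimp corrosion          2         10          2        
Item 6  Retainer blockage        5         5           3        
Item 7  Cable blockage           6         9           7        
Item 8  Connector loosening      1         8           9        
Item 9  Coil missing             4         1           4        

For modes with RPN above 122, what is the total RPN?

RPN = Severity × Occurrence × Detection:
  Item 3: 10 × 6 × 2 = 120
  Item 4: 9 × 7 × 2 = 126
  Item 5: 2 × 10 × 2 = 40
  Item 6: 5 × 5 × 3 = 75
  Item 7: 6 × 9 × 7 = 378
  Item 8: 1 × 8 × 9 = 72
  Item 9: 4 × 1 × 4 = 16
RPN > 122: Item 4 (126), Item 7 (378).
Sum: 126 + 378 = 504.

504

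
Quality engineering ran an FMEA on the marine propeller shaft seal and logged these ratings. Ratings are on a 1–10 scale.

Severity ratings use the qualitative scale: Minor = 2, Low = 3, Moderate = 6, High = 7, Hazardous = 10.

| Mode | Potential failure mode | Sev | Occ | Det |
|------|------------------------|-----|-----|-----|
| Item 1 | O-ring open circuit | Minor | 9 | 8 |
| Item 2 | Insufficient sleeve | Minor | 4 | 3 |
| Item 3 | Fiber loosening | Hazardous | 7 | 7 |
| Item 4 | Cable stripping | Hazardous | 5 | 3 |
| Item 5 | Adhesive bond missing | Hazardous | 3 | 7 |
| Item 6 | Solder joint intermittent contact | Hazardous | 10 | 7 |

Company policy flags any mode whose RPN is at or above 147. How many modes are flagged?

RPN = Severity × Occurrence × Detection:
  Item 1: 2 × 9 × 8 = 144
  Item 2: 2 × 4 × 3 = 24
  Item 3: 10 × 7 × 7 = 490
  Item 4: 10 × 5 × 3 = 150
  Item 5: 10 × 3 × 7 = 210
  Item 6: 10 × 10 × 7 = 700
Modes with RPN ≥ 147: Item 3 (490), Item 4 (150), Item 5 (210), Item 6 (700) → 4.

4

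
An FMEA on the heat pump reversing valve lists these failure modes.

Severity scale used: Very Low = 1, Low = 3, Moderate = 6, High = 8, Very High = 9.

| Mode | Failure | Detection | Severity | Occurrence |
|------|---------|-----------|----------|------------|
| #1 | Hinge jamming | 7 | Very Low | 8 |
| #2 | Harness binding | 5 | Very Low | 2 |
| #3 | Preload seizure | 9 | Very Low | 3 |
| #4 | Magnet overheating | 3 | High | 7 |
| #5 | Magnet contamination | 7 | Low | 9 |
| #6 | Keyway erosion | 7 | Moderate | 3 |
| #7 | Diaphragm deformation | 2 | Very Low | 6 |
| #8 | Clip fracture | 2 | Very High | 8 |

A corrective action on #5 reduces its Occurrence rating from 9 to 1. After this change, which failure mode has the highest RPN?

#4

RPN = Severity × Occurrence × Detection:
  #1: 1 × 8 × 7 = 56
  #2: 1 × 2 × 5 = 10
  #3: 1 × 3 × 9 = 27
  #4: 8 × 7 × 3 = 168
  #5: 3 × 9 × 7 = 189
  #6: 6 × 3 × 7 = 126
  #7: 1 × 6 × 2 = 12
  #8: 9 × 8 × 2 = 144
After action: #5 → 3 × 1 × 7 = 21.
Revised RPNs: #4=168, #8=144, #6=126, #1=56, #3=27, #5=21, #7=12, #2=10.
Highest is now #4 (168).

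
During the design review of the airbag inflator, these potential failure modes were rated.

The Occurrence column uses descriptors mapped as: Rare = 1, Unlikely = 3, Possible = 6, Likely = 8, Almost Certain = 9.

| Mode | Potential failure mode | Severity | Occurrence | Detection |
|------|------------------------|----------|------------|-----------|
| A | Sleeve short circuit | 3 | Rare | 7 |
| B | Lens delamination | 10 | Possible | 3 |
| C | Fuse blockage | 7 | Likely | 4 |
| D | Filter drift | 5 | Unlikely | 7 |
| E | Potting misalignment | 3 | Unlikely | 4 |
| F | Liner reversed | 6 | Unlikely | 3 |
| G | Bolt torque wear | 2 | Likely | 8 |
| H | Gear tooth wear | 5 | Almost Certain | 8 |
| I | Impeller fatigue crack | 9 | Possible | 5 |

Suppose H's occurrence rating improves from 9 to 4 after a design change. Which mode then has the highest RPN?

I

RPN = Severity × Occurrence × Detection:
  A: 3 × 1 × 7 = 21
  B: 10 × 6 × 3 = 180
  C: 7 × 8 × 4 = 224
  D: 5 × 3 × 7 = 105
  E: 3 × 3 × 4 = 36
  F: 6 × 3 × 3 = 54
  G: 2 × 8 × 8 = 128
  H: 5 × 9 × 8 = 360
  I: 9 × 6 × 5 = 270
After action: H → 5 × 4 × 8 = 160.
Revised RPNs: I=270, C=224, B=180, H=160, G=128, D=105, F=54, E=36, A=21.
Highest is now I (270).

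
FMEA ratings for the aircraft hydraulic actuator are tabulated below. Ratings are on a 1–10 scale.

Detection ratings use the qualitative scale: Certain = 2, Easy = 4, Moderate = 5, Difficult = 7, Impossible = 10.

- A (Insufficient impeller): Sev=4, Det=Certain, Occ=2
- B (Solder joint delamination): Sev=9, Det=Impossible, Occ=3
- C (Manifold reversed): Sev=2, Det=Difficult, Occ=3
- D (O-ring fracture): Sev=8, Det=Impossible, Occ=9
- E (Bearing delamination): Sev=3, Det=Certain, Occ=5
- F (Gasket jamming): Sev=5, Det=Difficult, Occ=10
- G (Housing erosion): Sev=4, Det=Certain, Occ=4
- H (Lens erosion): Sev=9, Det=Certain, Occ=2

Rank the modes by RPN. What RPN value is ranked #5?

RPN = Severity × Occurrence × Detection:
  A: 4 × 2 × 2 = 16
  B: 9 × 3 × 10 = 270
  C: 2 × 3 × 7 = 42
  D: 8 × 9 × 10 = 720
  E: 3 × 5 × 2 = 30
  F: 5 × 10 × 7 = 350
  G: 4 × 4 × 2 = 32
  H: 9 × 2 × 2 = 36
Sorted descending: 720, 350, 270, 42, 36, 32, 30, 16.
The fifth-highest RPN is 36 (H).

36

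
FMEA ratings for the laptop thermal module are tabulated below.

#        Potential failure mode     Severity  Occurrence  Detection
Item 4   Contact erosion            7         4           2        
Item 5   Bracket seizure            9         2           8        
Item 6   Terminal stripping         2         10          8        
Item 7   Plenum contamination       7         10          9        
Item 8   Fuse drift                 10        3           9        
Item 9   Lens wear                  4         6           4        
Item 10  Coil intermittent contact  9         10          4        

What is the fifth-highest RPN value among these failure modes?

RPN = Severity × Occurrence × Detection:
  Item 4: 7 × 4 × 2 = 56
  Item 5: 9 × 2 × 8 = 144
  Item 6: 2 × 10 × 8 = 160
  Item 7: 7 × 10 × 9 = 630
  Item 8: 10 × 3 × 9 = 270
  Item 9: 4 × 6 × 4 = 96
  Item 10: 9 × 10 × 4 = 360
Sorted descending: 630, 360, 270, 160, 144, 96, 56.
The fifth-highest RPN is 144 (Item 5).

144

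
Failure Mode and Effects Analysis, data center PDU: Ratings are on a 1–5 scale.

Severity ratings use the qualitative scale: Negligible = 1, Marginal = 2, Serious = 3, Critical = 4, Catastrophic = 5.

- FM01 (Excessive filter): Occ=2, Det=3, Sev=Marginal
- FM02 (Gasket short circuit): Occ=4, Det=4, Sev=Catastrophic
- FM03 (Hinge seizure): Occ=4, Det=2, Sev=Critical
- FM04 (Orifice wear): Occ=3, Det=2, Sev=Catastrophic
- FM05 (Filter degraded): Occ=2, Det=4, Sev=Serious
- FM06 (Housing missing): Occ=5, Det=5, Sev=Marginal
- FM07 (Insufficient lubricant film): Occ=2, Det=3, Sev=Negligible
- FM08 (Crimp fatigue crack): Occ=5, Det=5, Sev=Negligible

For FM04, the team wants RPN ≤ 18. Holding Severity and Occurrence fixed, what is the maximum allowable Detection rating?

1

FM04: S=5, O=3, D=2 → current RPN = 30.
Fixed product = 15. Need 15 × D ≤ 18, so D ≤ 18/15 = 1.20.
Maximum integer Detection rating = 1 (gives RPN 15; D=2 would give 30 > 18).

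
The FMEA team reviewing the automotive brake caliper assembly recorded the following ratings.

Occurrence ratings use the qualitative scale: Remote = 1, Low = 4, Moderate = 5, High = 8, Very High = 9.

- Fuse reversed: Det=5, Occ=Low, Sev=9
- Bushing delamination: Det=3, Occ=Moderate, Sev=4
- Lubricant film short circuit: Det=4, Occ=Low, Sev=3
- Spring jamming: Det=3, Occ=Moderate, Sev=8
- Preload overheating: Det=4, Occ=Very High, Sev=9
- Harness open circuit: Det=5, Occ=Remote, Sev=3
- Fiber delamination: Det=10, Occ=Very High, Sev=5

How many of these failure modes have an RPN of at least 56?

5

RPN = Severity × Occurrence × Detection:
  Fuse reversed: 9 × 4 × 5 = 180
  Bushing delamination: 4 × 5 × 3 = 60
  Lubricant film short circuit: 3 × 4 × 4 = 48
  Spring jamming: 8 × 5 × 3 = 120
  Preload overheating: 9 × 9 × 4 = 324
  Harness open circuit: 3 × 1 × 5 = 15
  Fiber delamination: 5 × 9 × 10 = 450
Modes with RPN ≥ 56: Fuse reversed (180), Bushing delamination (60), Spring jamming (120), Preload overheating (324), Fiber delamination (450) → 5.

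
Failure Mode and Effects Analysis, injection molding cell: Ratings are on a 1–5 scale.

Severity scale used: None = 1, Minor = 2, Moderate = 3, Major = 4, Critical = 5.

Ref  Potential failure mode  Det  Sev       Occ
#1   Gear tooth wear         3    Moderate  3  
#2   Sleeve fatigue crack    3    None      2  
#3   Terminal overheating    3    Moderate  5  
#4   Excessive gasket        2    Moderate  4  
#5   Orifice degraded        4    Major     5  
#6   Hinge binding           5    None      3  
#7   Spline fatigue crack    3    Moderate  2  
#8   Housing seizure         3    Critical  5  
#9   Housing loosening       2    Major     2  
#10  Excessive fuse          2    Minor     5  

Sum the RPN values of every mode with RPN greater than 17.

RPN = Severity × Occurrence × Detection:
  #1: 3 × 3 × 3 = 27
  #2: 1 × 2 × 3 = 6
  #3: 3 × 5 × 3 = 45
  #4: 3 × 4 × 2 = 24
  #5: 4 × 5 × 4 = 80
  #6: 1 × 3 × 5 = 15
  #7: 3 × 2 × 3 = 18
  #8: 5 × 5 × 3 = 75
  #9: 4 × 2 × 2 = 16
  #10: 2 × 5 × 2 = 20
RPN > 17: #1 (27), #3 (45), #4 (24), #5 (80), #7 (18), #8 (75), #10 (20).
Sum: 27 + 45 + 24 + 80 + 18 + 75 + 20 = 289.

289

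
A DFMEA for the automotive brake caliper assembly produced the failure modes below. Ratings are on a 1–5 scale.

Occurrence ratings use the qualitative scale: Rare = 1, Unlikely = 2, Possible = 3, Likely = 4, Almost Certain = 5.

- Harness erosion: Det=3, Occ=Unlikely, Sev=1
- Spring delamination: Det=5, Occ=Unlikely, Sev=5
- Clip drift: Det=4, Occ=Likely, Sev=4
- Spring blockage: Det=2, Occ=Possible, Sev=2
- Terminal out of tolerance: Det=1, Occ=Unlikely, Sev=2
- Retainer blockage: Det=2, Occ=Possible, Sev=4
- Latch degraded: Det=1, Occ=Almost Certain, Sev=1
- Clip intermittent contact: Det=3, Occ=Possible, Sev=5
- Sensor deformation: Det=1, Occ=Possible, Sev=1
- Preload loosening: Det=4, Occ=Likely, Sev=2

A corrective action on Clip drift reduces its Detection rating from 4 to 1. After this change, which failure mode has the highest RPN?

Spring delamination

RPN = Severity × Occurrence × Detection:
  Harness erosion: 1 × 2 × 3 = 6
  Spring delamination: 5 × 2 × 5 = 50
  Clip drift: 4 × 4 × 4 = 64
  Spring blockage: 2 × 3 × 2 = 12
  Terminal out of tolerance: 2 × 2 × 1 = 4
  Retainer blockage: 4 × 3 × 2 = 24
  Latch degraded: 1 × 5 × 1 = 5
  Clip intermittent contact: 5 × 3 × 3 = 45
  Sensor deformation: 1 × 3 × 1 = 3
  Preload loosening: 2 × 4 × 4 = 32
After action: Clip drift → 4 × 4 × 1 = 16.
Revised RPNs: Spring delamination=50, Clip intermittent contact=45, Preload loosening=32, Retainer blockage=24, Clip drift=16, Spring blockage=12, Harness erosion=6, Latch degraded=5, Terminal out of tolerance=4, Sensor deformation=3.
Highest is now Spring delamination (50).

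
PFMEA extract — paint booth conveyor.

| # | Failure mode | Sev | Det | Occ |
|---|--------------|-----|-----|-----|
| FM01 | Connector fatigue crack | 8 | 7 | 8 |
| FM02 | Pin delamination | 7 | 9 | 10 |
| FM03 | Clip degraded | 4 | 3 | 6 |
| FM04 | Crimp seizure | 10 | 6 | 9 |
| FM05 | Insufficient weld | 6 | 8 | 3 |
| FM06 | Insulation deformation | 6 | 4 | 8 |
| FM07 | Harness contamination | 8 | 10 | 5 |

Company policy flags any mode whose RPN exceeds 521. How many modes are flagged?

RPN = Severity × Occurrence × Detection:
  FM01: 8 × 8 × 7 = 448
  FM02: 7 × 10 × 9 = 630
  FM03: 4 × 6 × 3 = 72
  FM04: 10 × 9 × 6 = 540
  FM05: 6 × 3 × 8 = 144
  FM06: 6 × 8 × 4 = 192
  FM07: 8 × 5 × 10 = 400
Modes with RPN > 521: FM02 (630), FM04 (540) → 2.

2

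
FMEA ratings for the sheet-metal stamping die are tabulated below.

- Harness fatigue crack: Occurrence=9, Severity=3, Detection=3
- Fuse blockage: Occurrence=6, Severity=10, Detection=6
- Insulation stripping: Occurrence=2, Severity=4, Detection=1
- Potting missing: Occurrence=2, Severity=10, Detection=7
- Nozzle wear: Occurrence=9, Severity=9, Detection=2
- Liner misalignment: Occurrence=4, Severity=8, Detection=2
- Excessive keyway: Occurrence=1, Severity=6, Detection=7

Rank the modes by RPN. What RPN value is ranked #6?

RPN = Severity × Occurrence × Detection:
  Harness fatigue crack: 3 × 9 × 3 = 81
  Fuse blockage: 10 × 6 × 6 = 360
  Insulation stripping: 4 × 2 × 1 = 8
  Potting missing: 10 × 2 × 7 = 140
  Nozzle wear: 9 × 9 × 2 = 162
  Liner misalignment: 8 × 4 × 2 = 64
  Excessive keyway: 6 × 1 × 7 = 42
Sorted descending: 360, 162, 140, 81, 64, 42, 8.
The sixth-highest RPN is 42 (Excessive keyway).

42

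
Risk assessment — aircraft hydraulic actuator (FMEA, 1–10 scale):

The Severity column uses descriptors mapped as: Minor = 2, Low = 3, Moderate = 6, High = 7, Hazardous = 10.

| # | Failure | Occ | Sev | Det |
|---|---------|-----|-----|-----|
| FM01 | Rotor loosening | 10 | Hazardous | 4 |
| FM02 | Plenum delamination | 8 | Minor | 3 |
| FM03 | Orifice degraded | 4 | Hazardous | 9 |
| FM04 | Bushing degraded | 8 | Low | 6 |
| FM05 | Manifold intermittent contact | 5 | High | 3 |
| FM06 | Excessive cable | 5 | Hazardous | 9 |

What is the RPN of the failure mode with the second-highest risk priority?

400

RPN = Severity × Occurrence × Detection:
  FM01: 10 × 10 × 4 = 400
  FM02: 2 × 8 × 3 = 48
  FM03: 10 × 4 × 9 = 360
  FM04: 3 × 8 × 6 = 144
  FM05: 7 × 5 × 3 = 105
  FM06: 10 × 5 × 9 = 450
Sorted descending: 450, 400, 360, 144, 105, 48.
The second-highest RPN is 400 (FM01).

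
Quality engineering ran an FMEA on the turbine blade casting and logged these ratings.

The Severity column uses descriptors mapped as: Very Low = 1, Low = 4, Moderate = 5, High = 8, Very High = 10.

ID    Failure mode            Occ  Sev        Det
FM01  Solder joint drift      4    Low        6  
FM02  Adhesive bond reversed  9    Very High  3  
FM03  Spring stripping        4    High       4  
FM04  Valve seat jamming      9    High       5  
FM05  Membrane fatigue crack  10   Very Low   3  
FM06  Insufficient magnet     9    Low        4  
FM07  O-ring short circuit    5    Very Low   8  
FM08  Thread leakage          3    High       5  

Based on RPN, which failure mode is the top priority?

RPN = Severity × Occurrence × Detection:
  FM01: 4 × 4 × 6 = 96
  FM02: 10 × 9 × 3 = 270
  FM03: 8 × 4 × 4 = 128
  FM04: 8 × 9 × 5 = 360
  FM05: 1 × 10 × 3 = 30
  FM06: 4 × 9 × 4 = 144
  FM07: 1 × 5 × 8 = 40
  FM08: 8 × 3 × 5 = 120
Highest RPN is 360 → FM04.

FM04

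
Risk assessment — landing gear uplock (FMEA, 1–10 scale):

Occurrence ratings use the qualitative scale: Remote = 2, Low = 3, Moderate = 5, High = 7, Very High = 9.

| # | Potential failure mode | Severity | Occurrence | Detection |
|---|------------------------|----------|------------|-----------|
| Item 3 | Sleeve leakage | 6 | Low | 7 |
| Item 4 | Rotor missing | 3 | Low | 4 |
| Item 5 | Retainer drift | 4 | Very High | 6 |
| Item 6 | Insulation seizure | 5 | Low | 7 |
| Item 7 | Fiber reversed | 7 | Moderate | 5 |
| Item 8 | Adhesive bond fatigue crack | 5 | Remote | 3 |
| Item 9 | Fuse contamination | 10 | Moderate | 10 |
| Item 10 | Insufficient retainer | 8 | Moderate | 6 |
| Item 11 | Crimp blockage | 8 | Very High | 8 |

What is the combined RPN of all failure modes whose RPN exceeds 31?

RPN = Severity × Occurrence × Detection:
  Item 3: 6 × 3 × 7 = 126
  Item 4: 3 × 3 × 4 = 36
  Item 5: 4 × 9 × 6 = 216
  Item 6: 5 × 3 × 7 = 105
  Item 7: 7 × 5 × 5 = 175
  Item 8: 5 × 2 × 3 = 30
  Item 9: 10 × 5 × 10 = 500
  Item 10: 8 × 5 × 6 = 240
  Item 11: 8 × 9 × 8 = 576
RPN > 31: Item 3 (126), Item 4 (36), Item 5 (216), Item 6 (105), Item 7 (175), Item 9 (500), Item 10 (240), Item 11 (576).
Sum: 126 + 36 + 216 + 105 + 175 + 500 + 240 + 576 = 1974.

1974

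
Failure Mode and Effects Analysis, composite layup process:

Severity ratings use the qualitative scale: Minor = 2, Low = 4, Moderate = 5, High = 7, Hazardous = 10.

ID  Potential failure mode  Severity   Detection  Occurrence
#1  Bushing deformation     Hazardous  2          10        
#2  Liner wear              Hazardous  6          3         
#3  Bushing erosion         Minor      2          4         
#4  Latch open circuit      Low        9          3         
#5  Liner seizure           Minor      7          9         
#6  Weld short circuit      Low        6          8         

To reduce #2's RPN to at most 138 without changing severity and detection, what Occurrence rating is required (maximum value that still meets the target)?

2

#2: S=10, O=3, D=6 → current RPN = 180.
Fixed product = 60. Need 60 × O ≤ 138, so O ≤ 138/60 = 2.30.
Maximum integer Occurrence rating = 2 (gives RPN 120; O=3 would give 180 > 138).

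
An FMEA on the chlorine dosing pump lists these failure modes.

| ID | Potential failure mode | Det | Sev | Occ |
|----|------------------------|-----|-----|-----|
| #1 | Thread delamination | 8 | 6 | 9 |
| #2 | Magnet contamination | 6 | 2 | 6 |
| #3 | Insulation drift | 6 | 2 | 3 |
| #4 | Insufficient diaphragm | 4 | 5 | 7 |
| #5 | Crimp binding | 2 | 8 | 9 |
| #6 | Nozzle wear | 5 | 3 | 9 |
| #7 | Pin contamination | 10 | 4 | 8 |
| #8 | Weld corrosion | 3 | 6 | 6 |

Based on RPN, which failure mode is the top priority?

RPN = Severity × Occurrence × Detection:
  #1: 6 × 9 × 8 = 432
  #2: 2 × 6 × 6 = 72
  #3: 2 × 3 × 6 = 36
  #4: 5 × 7 × 4 = 140
  #5: 8 × 9 × 2 = 144
  #6: 3 × 9 × 5 = 135
  #7: 4 × 8 × 10 = 320
  #8: 6 × 6 × 3 = 108
Highest RPN is 432 → #1.

#1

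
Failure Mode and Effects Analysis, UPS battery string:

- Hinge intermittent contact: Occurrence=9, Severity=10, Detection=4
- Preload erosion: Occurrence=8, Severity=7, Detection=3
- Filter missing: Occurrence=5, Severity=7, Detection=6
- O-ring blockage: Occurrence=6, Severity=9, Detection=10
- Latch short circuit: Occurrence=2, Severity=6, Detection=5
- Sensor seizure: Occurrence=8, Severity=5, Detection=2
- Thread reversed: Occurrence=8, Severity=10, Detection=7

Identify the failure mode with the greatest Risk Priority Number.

Thread reversed

RPN = Severity × Occurrence × Detection:
  Hinge intermittent contact: 10 × 9 × 4 = 360
  Preload erosion: 7 × 8 × 3 = 168
  Filter missing: 7 × 5 × 6 = 210
  O-ring blockage: 9 × 6 × 10 = 540
  Latch short circuit: 6 × 2 × 5 = 60
  Sensor seizure: 5 × 8 × 2 = 80
  Thread reversed: 10 × 8 × 7 = 560
Highest RPN is 560 → Thread reversed.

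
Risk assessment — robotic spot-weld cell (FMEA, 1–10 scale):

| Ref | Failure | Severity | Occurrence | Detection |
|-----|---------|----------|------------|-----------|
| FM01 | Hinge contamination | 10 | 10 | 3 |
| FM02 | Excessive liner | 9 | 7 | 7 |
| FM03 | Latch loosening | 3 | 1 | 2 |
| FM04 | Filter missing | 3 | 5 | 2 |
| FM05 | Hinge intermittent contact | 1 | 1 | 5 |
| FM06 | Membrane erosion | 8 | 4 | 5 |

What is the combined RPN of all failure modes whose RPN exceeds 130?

901

RPN = Severity × Occurrence × Detection:
  FM01: 10 × 10 × 3 = 300
  FM02: 9 × 7 × 7 = 441
  FM03: 3 × 1 × 2 = 6
  FM04: 3 × 5 × 2 = 30
  FM05: 1 × 1 × 5 = 5
  FM06: 8 × 4 × 5 = 160
RPN > 130: FM01 (300), FM02 (441), FM06 (160).
Sum: 300 + 441 + 160 = 901.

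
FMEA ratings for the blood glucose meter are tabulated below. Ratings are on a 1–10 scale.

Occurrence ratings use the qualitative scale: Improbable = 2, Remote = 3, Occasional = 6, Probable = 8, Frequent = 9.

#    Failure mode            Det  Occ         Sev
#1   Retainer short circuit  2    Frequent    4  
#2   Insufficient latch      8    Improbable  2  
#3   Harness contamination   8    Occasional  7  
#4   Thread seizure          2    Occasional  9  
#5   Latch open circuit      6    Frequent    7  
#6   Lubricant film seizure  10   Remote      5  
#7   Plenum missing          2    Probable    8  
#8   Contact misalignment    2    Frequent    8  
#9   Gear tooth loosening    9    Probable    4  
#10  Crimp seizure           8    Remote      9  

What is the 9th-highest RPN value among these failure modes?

72

RPN = Severity × Occurrence × Detection:
  #1: 4 × 9 × 2 = 72
  #2: 2 × 2 × 8 = 32
  #3: 7 × 6 × 8 = 336
  #4: 9 × 6 × 2 = 108
  #5: 7 × 9 × 6 = 378
  #6: 5 × 3 × 10 = 150
  #7: 8 × 8 × 2 = 128
  #8: 8 × 9 × 2 = 144
  #9: 4 × 8 × 9 = 288
  #10: 9 × 3 × 8 = 216
Sorted descending: 378, 336, 288, 216, 150, 144, 128, 108, 72, 32.
The 9th-highest RPN is 72 (#1).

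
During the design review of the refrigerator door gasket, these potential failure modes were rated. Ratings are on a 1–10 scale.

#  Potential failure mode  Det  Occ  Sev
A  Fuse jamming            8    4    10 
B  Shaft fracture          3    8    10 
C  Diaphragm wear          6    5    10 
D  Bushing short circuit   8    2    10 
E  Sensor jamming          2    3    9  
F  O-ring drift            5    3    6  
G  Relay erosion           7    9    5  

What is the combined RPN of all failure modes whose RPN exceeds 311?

635

RPN = Severity × Occurrence × Detection:
  A: 10 × 4 × 8 = 320
  B: 10 × 8 × 3 = 240
  C: 10 × 5 × 6 = 300
  D: 10 × 2 × 8 = 160
  E: 9 × 3 × 2 = 54
  F: 6 × 3 × 5 = 90
  G: 5 × 9 × 7 = 315
RPN > 311: A (320), G (315).
Sum: 320 + 315 = 635.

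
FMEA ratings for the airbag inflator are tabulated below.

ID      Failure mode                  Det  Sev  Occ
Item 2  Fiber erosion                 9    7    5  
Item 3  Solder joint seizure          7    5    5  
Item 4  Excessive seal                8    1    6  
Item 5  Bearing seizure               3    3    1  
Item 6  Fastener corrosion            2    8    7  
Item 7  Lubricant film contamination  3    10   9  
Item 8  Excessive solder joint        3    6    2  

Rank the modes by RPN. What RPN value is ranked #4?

112

RPN = Severity × Occurrence × Detection:
  Item 2: 7 × 5 × 9 = 315
  Item 3: 5 × 5 × 7 = 175
  Item 4: 1 × 6 × 8 = 48
  Item 5: 3 × 1 × 3 = 9
  Item 6: 8 × 7 × 2 = 112
  Item 7: 10 × 9 × 3 = 270
  Item 8: 6 × 2 × 3 = 36
Sorted descending: 315, 270, 175, 112, 48, 36, 9.
The fourth-highest RPN is 112 (Item 6).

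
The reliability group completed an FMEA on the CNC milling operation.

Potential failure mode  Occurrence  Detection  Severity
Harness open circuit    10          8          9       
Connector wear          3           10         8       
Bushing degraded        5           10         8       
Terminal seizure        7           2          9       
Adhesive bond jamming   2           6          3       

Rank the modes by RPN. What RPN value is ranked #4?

RPN = Severity × Occurrence × Detection:
  Harness open circuit: 9 × 10 × 8 = 720
  Connector wear: 8 × 3 × 10 = 240
  Bushing degraded: 8 × 5 × 10 = 400
  Terminal seizure: 9 × 7 × 2 = 126
  Adhesive bond jamming: 3 × 2 × 6 = 36
Sorted descending: 720, 400, 240, 126, 36.
The fourth-highest RPN is 126 (Terminal seizure).

126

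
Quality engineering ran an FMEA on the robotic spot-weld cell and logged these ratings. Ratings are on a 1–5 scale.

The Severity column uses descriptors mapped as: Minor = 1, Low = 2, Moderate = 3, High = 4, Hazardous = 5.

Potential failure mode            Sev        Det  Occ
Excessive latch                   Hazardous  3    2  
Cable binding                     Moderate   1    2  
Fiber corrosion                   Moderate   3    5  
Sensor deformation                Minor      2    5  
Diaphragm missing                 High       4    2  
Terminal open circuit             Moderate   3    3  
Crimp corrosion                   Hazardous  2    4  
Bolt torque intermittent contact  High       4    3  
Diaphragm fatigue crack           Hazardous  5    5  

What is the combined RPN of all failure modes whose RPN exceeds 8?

357

RPN = Severity × Occurrence × Detection:
  Excessive latch: 5 × 2 × 3 = 30
  Cable binding: 3 × 2 × 1 = 6
  Fiber corrosion: 3 × 5 × 3 = 45
  Sensor deformation: 1 × 5 × 2 = 10
  Diaphragm missing: 4 × 2 × 4 = 32
  Terminal open circuit: 3 × 3 × 3 = 27
  Crimp corrosion: 5 × 4 × 2 = 40
  Bolt torque intermittent contact: 4 × 3 × 4 = 48
  Diaphragm fatigue crack: 5 × 5 × 5 = 125
RPN > 8: Excessive latch (30), Fiber corrosion (45), Sensor deformation (10), Diaphragm missing (32), Terminal open circuit (27), Crimp corrosion (40), Bolt torque intermittent contact (48), Diaphragm fatigue crack (125).
Sum: 30 + 45 + 10 + 32 + 27 + 40 + 48 + 125 = 357.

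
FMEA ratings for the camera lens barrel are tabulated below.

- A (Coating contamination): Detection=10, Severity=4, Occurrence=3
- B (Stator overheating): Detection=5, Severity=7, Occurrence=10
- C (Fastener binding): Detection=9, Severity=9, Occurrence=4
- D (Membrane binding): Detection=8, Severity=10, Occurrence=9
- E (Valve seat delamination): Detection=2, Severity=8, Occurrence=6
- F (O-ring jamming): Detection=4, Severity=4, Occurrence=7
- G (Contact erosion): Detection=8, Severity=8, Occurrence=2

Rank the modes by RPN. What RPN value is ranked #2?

RPN = Severity × Occurrence × Detection:
  A: 4 × 3 × 10 = 120
  B: 7 × 10 × 5 = 350
  C: 9 × 4 × 9 = 324
  D: 10 × 9 × 8 = 720
  E: 8 × 6 × 2 = 96
  F: 4 × 7 × 4 = 112
  G: 8 × 2 × 8 = 128
Sorted descending: 720, 350, 324, 128, 120, 112, 96.
The second-highest RPN is 350 (B).

350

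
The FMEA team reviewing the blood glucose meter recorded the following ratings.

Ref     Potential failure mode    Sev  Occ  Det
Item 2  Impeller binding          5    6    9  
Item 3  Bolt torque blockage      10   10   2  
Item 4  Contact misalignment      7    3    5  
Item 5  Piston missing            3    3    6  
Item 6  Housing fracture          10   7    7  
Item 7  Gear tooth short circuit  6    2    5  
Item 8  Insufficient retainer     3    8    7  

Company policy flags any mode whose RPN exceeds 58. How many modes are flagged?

6

RPN = Severity × Occurrence × Detection:
  Item 2: 5 × 6 × 9 = 270
  Item 3: 10 × 10 × 2 = 200
  Item 4: 7 × 3 × 5 = 105
  Item 5: 3 × 3 × 6 = 54
  Item 6: 10 × 7 × 7 = 490
  Item 7: 6 × 2 × 5 = 60
  Item 8: 3 × 8 × 7 = 168
Modes with RPN > 58: Item 2 (270), Item 3 (200), Item 4 (105), Item 6 (490), Item 7 (60), Item 8 (168) → 6.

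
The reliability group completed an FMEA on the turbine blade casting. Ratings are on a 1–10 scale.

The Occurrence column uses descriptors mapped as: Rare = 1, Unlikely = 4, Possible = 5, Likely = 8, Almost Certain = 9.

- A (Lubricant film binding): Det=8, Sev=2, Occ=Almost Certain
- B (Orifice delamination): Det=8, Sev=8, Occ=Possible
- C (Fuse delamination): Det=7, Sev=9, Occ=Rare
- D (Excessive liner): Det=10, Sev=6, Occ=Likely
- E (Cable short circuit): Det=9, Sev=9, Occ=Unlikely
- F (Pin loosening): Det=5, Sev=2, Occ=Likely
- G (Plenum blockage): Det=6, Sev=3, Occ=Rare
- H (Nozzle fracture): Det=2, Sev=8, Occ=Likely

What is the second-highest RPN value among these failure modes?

324

RPN = Severity × Occurrence × Detection:
  A: 2 × 9 × 8 = 144
  B: 8 × 5 × 8 = 320
  C: 9 × 1 × 7 = 63
  D: 6 × 8 × 10 = 480
  E: 9 × 4 × 9 = 324
  F: 2 × 8 × 5 = 80
  G: 3 × 1 × 6 = 18
  H: 8 × 8 × 2 = 128
Sorted descending: 480, 324, 320, 144, 128, 80, 63, 18.
The second-highest RPN is 324 (E).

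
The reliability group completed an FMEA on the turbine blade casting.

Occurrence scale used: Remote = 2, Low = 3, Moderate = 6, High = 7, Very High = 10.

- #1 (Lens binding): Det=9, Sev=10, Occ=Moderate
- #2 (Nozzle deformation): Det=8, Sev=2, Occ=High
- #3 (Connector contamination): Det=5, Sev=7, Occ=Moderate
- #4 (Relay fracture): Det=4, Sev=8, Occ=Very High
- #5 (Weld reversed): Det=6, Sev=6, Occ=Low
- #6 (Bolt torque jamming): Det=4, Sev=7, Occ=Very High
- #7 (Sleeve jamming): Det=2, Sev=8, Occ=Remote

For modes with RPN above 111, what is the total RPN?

RPN = Severity × Occurrence × Detection:
  #1: 10 × 6 × 9 = 540
  #2: 2 × 7 × 8 = 112
  #3: 7 × 6 × 5 = 210
  #4: 8 × 10 × 4 = 320
  #5: 6 × 3 × 6 = 108
  #6: 7 × 10 × 4 = 280
  #7: 8 × 2 × 2 = 32
RPN > 111: #1 (540), #2 (112), #3 (210), #4 (320), #6 (280).
Sum: 540 + 112 + 210 + 320 + 280 = 1462.

1462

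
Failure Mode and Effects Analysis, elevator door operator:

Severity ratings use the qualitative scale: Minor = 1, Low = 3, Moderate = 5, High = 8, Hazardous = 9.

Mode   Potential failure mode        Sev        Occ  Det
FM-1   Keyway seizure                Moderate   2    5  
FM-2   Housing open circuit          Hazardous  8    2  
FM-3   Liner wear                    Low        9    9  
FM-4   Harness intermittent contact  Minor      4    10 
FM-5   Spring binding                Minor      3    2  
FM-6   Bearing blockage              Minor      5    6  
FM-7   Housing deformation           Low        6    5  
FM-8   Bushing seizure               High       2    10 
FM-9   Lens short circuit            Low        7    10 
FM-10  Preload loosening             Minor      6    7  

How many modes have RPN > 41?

7

RPN = Severity × Occurrence × Detection:
  FM-1: 5 × 2 × 5 = 50
  FM-2: 9 × 8 × 2 = 144
  FM-3: 3 × 9 × 9 = 243
  FM-4: 1 × 4 × 10 = 40
  FM-5: 1 × 3 × 2 = 6
  FM-6: 1 × 5 × 6 = 30
  FM-7: 3 × 6 × 5 = 90
  FM-8: 8 × 2 × 10 = 160
  FM-9: 3 × 7 × 10 = 210
  FM-10: 1 × 6 × 7 = 42
Modes with RPN > 41: FM-1 (50), FM-2 (144), FM-3 (243), FM-7 (90), FM-8 (160), FM-9 (210), FM-10 (42) → 7.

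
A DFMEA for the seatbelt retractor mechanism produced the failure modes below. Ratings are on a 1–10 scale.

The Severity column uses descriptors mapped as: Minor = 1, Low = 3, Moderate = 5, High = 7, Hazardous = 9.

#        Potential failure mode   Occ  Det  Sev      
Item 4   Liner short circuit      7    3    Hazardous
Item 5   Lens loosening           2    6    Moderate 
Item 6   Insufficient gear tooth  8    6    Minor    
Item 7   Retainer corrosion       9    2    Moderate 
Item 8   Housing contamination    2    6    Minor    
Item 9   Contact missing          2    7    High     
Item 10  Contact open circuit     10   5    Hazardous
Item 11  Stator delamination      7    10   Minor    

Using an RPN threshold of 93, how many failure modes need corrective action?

3

RPN = Severity × Occurrence × Detection:
  Item 4: 9 × 7 × 3 = 189
  Item 5: 5 × 2 × 6 = 60
  Item 6: 1 × 8 × 6 = 48
  Item 7: 5 × 9 × 2 = 90
  Item 8: 1 × 2 × 6 = 12
  Item 9: 7 × 2 × 7 = 98
  Item 10: 9 × 10 × 5 = 450
  Item 11: 1 × 7 × 10 = 70
Modes with RPN ≥ 93: Item 4 (189), Item 9 (98), Item 10 (450) → 3.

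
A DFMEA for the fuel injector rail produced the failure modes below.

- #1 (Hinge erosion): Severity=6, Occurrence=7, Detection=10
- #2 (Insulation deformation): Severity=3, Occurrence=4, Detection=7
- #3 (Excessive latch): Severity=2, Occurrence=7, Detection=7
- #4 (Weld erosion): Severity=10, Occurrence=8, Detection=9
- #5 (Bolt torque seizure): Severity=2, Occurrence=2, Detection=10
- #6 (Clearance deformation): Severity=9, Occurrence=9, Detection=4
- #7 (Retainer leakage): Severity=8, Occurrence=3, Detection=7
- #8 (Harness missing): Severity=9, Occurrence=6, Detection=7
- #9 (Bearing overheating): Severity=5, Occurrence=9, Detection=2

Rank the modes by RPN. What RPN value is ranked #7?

RPN = Severity × Occurrence × Detection:
  #1: 6 × 7 × 10 = 420
  #2: 3 × 4 × 7 = 84
  #3: 2 × 7 × 7 = 98
  #4: 10 × 8 × 9 = 720
  #5: 2 × 2 × 10 = 40
  #6: 9 × 9 × 4 = 324
  #7: 8 × 3 × 7 = 168
  #8: 9 × 6 × 7 = 378
  #9: 5 × 9 × 2 = 90
Sorted descending: 720, 420, 378, 324, 168, 98, 90, 84, 40.
The seventh-highest RPN is 90 (#9).

90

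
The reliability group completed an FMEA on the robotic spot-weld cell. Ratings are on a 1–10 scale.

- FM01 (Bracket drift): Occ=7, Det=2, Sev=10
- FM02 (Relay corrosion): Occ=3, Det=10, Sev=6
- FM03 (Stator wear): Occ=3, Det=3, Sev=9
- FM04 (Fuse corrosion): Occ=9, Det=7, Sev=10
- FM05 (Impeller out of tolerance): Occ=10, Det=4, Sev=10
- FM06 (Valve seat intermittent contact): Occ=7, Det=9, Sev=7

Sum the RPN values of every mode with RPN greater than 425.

RPN = Severity × Occurrence × Detection:
  FM01: 10 × 7 × 2 = 140
  FM02: 6 × 3 × 10 = 180
  FM03: 9 × 3 × 3 = 81
  FM04: 10 × 9 × 7 = 630
  FM05: 10 × 10 × 4 = 400
  FM06: 7 × 7 × 9 = 441
RPN > 425: FM04 (630), FM06 (441).
Sum: 630 + 441 = 1071.

1071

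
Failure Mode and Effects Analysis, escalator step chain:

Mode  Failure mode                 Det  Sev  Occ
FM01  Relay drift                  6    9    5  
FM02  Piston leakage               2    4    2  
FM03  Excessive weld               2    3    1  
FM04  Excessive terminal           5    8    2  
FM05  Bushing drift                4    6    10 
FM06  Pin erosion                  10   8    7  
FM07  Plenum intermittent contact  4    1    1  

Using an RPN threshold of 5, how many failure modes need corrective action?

6

RPN = Severity × Occurrence × Detection:
  FM01: 9 × 5 × 6 = 270
  FM02: 4 × 2 × 2 = 16
  FM03: 3 × 1 × 2 = 6
  FM04: 8 × 2 × 5 = 80
  FM05: 6 × 10 × 4 = 240
  FM06: 8 × 7 × 10 = 560
  FM07: 1 × 1 × 4 = 4
Modes with RPN ≥ 5: FM01 (270), FM02 (16), FM03 (6), FM04 (80), FM05 (240), FM06 (560) → 6.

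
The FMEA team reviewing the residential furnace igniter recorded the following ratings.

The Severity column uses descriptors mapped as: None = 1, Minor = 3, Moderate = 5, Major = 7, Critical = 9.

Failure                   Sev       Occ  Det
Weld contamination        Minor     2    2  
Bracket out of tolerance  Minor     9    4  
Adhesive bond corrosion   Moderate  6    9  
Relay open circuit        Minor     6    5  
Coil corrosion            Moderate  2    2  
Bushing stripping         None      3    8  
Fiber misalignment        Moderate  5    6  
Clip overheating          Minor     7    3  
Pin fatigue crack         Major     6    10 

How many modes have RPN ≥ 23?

RPN = Severity × Occurrence × Detection:
  Weld contamination: 3 × 2 × 2 = 12
  Bracket out of tolerance: 3 × 9 × 4 = 108
  Adhesive bond corrosion: 5 × 6 × 9 = 270
  Relay open circuit: 3 × 6 × 5 = 90
  Coil corrosion: 5 × 2 × 2 = 20
  Bushing stripping: 1 × 3 × 8 = 24
  Fiber misalignment: 5 × 5 × 6 = 150
  Clip overheating: 3 × 7 × 3 = 63
  Pin fatigue crack: 7 × 6 × 10 = 420
Modes with RPN ≥ 23: Bracket out of tolerance (108), Adhesive bond corrosion (270), Relay open circuit (90), Bushing stripping (24), Fiber misalignment (150), Clip overheating (63), Pin fatigue crack (420) → 7.

7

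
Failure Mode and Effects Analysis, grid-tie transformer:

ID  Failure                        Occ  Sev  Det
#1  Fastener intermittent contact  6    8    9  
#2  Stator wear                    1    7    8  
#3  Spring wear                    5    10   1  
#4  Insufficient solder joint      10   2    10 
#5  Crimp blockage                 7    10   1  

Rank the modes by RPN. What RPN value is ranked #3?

RPN = Severity × Occurrence × Detection:
  #1: 8 × 6 × 9 = 432
  #2: 7 × 1 × 8 = 56
  #3: 10 × 5 × 1 = 50
  #4: 2 × 10 × 10 = 200
  #5: 10 × 7 × 1 = 70
Sorted descending: 432, 200, 70, 56, 50.
The third-highest RPN is 70 (#5).

70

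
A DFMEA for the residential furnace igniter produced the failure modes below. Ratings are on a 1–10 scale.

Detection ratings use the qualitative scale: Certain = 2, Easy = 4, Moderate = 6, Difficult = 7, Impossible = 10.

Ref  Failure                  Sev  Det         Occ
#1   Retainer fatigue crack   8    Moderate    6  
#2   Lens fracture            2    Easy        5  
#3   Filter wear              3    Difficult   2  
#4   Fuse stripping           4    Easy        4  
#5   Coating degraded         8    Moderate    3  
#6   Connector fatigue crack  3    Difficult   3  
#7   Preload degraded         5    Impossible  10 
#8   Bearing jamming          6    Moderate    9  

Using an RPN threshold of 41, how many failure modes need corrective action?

7

RPN = Severity × Occurrence × Detection:
  #1: 8 × 6 × 6 = 288
  #2: 2 × 5 × 4 = 40
  #3: 3 × 2 × 7 = 42
  #4: 4 × 4 × 4 = 64
  #5: 8 × 3 × 6 = 144
  #6: 3 × 3 × 7 = 63
  #7: 5 × 10 × 10 = 500
  #8: 6 × 9 × 6 = 324
Modes with RPN ≥ 41: #1 (288), #3 (42), #4 (64), #5 (144), #6 (63), #7 (500), #8 (324) → 7.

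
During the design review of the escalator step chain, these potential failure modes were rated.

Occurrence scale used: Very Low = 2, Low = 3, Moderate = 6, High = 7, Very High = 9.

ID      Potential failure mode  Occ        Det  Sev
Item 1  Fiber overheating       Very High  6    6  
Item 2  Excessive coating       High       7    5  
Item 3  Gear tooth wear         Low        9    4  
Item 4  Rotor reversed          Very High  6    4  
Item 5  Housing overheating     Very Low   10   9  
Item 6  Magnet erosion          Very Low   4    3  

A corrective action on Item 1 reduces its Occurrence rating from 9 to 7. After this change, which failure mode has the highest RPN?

Item 1

RPN = Severity × Occurrence × Detection:
  Item 1: 6 × 9 × 6 = 324
  Item 2: 5 × 7 × 7 = 245
  Item 3: 4 × 3 × 9 = 108
  Item 4: 4 × 9 × 6 = 216
  Item 5: 9 × 2 × 10 = 180
  Item 6: 3 × 2 × 4 = 24
After action: Item 1 → 6 × 7 × 6 = 252.
Revised RPNs: Item 1=252, Item 2=245, Item 4=216, Item 5=180, Item 3=108, Item 6=24.
Highest is now Item 1 (252).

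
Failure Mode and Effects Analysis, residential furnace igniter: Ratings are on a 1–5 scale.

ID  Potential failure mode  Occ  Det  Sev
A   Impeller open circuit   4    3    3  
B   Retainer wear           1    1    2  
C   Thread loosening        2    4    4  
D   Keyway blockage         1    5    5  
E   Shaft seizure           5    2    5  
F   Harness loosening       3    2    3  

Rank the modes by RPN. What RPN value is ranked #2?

36

RPN = Severity × Occurrence × Detection:
  A: 3 × 4 × 3 = 36
  B: 2 × 1 × 1 = 2
  C: 4 × 2 × 4 = 32
  D: 5 × 1 × 5 = 25
  E: 5 × 5 × 2 = 50
  F: 3 × 3 × 2 = 18
Sorted descending: 50, 36, 32, 25, 18, 2.
The second-highest RPN is 36 (A).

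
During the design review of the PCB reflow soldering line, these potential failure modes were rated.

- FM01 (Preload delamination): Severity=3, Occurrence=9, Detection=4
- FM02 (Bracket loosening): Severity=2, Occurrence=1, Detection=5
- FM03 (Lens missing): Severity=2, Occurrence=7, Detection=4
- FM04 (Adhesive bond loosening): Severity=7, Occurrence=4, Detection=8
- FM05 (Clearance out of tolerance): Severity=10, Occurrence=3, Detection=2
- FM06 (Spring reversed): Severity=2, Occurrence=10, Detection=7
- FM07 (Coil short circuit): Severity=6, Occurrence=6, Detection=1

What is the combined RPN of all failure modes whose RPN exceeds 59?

532

RPN = Severity × Occurrence × Detection:
  FM01: 3 × 9 × 4 = 108
  FM02: 2 × 1 × 5 = 10
  FM03: 2 × 7 × 4 = 56
  FM04: 7 × 4 × 8 = 224
  FM05: 10 × 3 × 2 = 60
  FM06: 2 × 10 × 7 = 140
  FM07: 6 × 6 × 1 = 36
RPN > 59: FM01 (108), FM04 (224), FM05 (60), FM06 (140).
Sum: 108 + 224 + 60 + 140 = 532.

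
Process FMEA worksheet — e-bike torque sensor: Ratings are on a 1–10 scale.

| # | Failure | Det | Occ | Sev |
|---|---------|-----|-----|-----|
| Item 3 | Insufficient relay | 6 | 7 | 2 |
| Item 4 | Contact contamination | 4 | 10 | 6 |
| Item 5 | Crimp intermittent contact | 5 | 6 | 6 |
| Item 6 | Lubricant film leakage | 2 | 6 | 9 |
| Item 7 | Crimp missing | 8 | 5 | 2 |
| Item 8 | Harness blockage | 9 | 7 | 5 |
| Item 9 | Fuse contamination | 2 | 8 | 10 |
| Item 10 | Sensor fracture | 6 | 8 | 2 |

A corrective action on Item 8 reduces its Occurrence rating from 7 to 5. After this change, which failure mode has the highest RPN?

Item 4

RPN = Severity × Occurrence × Detection:
  Item 3: 2 × 7 × 6 = 84
  Item 4: 6 × 10 × 4 = 240
  Item 5: 6 × 6 × 5 = 180
  Item 6: 9 × 6 × 2 = 108
  Item 7: 2 × 5 × 8 = 80
  Item 8: 5 × 7 × 9 = 315
  Item 9: 10 × 8 × 2 = 160
  Item 10: 2 × 8 × 6 = 96
After action: Item 8 → 5 × 5 × 9 = 225.
Revised RPNs: Item 4=240, Item 8=225, Item 5=180, Item 9=160, Item 6=108, Item 10=96, Item 3=84, Item 7=80.
Highest is now Item 4 (240).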